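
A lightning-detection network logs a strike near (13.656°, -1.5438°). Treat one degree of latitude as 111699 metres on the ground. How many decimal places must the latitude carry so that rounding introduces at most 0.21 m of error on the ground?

One degree of latitude covers 111699 m.
Rounding to N decimal places gives at most 0.5 × 10⁻ᴺ degrees of error, i.e. 0.5 × 10⁻ᴺ × 111699 m.
Setting 55849.5 × 10⁻ᴺ ≤ 0.21 gives 10ᴺ ≥ 2.66e+05, i.e. N ≥ 5.42.
At 5 places the error can reach 0.558 m, but 6 places keeps it to 0.0558 m.

6 decimal places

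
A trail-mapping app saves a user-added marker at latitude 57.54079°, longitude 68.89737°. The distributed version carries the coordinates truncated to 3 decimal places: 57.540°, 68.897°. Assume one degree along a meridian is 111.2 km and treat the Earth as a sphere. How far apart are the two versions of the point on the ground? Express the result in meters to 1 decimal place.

The latitude changed by +0.00079° and the longitude by +0.00037°.
N–S: 0.00079° × 111200 m/° = 87.848 m.
East–west at this latitude: 0.00037° × 111200 × cos 57.54° ≈ 0.00037 × 59682.2 = 22.0824 m.
Combined displacement = (87.848² + 22.0824²)^½ ≈ 90.5809 m.

90.6 meters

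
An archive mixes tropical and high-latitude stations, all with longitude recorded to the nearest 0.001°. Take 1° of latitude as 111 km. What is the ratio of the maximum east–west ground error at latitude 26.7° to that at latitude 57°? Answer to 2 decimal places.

Rounding to 3 decimal places leaves the longitude within ±0.0005° of the true value.
Error at 26.7° = 0.0005° × 111000 × cos 26.7° ≈ 55.5 × 0.8934 = 49.582 m.
At 57°: 0.0005° × 111000 × cos 57° = 0.0005 × 111000 × 0.5446 ≈ 30.227 m.
Ratio: 49.582 / 30.227 = cos 26.7° / cos 57° ≈ 1.6403.

1.64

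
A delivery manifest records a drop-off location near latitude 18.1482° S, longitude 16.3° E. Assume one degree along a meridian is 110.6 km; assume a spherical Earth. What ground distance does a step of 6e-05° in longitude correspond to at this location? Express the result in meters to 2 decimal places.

6.31 meters

At 18.1482° a degree of longitude is 110600 × cos 18.1482° ≈ 105098 m, so 6e-05° corresponds to 6.30589 m.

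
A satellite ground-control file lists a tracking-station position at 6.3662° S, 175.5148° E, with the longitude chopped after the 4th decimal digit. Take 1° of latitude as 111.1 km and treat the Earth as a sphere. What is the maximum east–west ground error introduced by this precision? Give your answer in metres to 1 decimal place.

11.0 metres

Truncating at 4 decimal places can drop up to a full unit in the last place, so the longitude may be off by as much as 0.0001°.
One degree of longitude at 6.3662° is 111100 × cos 6.3662° ≈ 111100 × 0.9938 = 110415 m.
East–west error: 0.0001° × 110415 m/° ≈ 11.0415 m.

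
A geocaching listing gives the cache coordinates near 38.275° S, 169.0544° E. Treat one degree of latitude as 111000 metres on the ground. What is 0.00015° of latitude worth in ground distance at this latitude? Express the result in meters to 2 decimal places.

Along a meridian 0.00015° is 0.00015 × 111000 = 16.65 m.

16.65 meters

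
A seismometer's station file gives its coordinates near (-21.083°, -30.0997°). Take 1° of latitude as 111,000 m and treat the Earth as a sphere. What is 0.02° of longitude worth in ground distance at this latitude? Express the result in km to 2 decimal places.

2.07 km

0.02° of longitude at 21.083° is 0.02 × 111000 × cos 21.083° ≈ 0.02 × 103570 = 2071.39 m.
That is 2071.39 m = 2.0714 km.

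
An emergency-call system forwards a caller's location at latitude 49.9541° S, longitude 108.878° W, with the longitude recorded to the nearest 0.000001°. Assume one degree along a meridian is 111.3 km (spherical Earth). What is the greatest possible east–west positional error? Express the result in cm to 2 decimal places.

Rounding to 6 decimal places leaves the longitude within ±5e-07° of the true value.
At latitude 49.9541° a degree of longitude spans 111300 m × cos 49.9541° = 111300 × 0.6434 ≈ 71610.5 m.
East–west error: 5e-07° × 71610.5 m/° ≈ 0.0358053 m.
That is 0.0358053 m = 3.5805 cm.

3.58 cm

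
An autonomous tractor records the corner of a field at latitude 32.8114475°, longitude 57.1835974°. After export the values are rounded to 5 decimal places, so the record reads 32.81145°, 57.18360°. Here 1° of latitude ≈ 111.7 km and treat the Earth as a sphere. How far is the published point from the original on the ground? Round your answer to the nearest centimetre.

37 centimetres

Δlat = 32.8114475 − 32.81145 = -0.0000025°; Δlon = 57.1835974 − 57.18360 = -0.0000026°.
N–S: -0.0000025° × 111700 m/° = -0.27925 m.
E–W at 32.8115°: -0.0000026° × 111700 × cos 32.8115° = -0.0000026 × 111700 × 0.8405 ≈ -0.244086 m.
Combined displacement = (0.27925² + 0.244086²)^½ ≈ 0.370889 m.
That is 0.370889 m = 37.089 cm.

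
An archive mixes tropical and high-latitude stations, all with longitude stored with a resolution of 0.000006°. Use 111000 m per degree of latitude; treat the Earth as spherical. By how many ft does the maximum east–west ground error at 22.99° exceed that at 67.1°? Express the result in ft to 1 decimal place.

0.6 ft

With a 0.000006° grid the true value lies within half a step, ±0.000006°/2 = ±3e-06°, of the stored one.
At 22.99°: 3e-06° × 111000 × cos 22.99° = 3e-06 × 111000 × 0.9206 ≈ 0.30655 m.
Error at 67.1° = 3e-06° × 111000 × cos 67.1° ≈ 0.333 × 0.3891 = 0.12958 m.
So the lower-latitude error exceeds the higher by 0.30655 − 0.12958 = 0.17697 m.
In feet: 0.176973 m ÷ 0.3048 ≈ 0.58062 ft.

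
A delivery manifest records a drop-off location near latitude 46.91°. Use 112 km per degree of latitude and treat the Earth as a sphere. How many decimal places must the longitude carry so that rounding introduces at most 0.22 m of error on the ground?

6

At 46.91° one degree of longitude covers 112000 × cos 46.91° ≈ 112000 × 0.6831 ≈ 76512.4 m.
With N decimal places the half-ulp bound is 0.5·10⁻ᴺ°, or 0.5·10⁻ᴺ × 76512.4 m on the ground.
Need 0.5 × 76512.4 × 10⁻ᴺ ≤ 0.22 → 10⁻ᴺ ≤ 5.751e-06, so N ≥ 5.24.
So 6 decimal places suffice (0.0383 m); 5 would allow up to 0.383 m.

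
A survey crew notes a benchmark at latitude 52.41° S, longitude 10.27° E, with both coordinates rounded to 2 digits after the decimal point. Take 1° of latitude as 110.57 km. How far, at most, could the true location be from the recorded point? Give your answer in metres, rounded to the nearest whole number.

648 metres

Rounding to 2 decimal places leaves each coordinate within ±0.005° of the true value.
Latitude error → 0.005 × 110570 = 552.85 m along the meridian.
East–west component at 52.41°: 0.005° × 110570 × cos 52.41° ≈ 0.005 × 67448.5 ≈ 337.242 m.
Combining orthogonally: (552.85² + 337.242²)^½ ≈ 647.592 m.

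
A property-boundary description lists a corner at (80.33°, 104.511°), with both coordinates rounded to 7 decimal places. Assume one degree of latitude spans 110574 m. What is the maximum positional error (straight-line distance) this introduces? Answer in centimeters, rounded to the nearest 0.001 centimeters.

Rounding to 7 decimal places leaves each coordinate within ±5e-08° of the true value.
N–S: 5e-08° × 110574 m/° = 0.0055287 m.
East–west component at 80.33°: 5e-08° × 110574 × cos 80.33° ≈ 5e-08 × 18573.5 ≈ 0.000928674 m.
Worst case both components are at the extreme and orthogonal: √(0.0055287² + 0.000928674²) ≈ 0.00560615 m.
That is 0.00560615 m = 0.56062 cm.

0.561 centimeters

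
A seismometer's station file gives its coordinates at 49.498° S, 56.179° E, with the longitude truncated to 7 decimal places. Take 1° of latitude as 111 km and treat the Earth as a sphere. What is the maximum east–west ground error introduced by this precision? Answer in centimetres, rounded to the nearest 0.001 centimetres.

0.721 centimetres

Truncating at 7 decimal places can drop up to a full unit in the last place, so the longitude may be off by as much as 1e-07°.
One degree of longitude at 49.498° is 111000 × cos 49.498° ≈ 111000 × 0.6495 = 72091.7 m.
Maximum E–W displacement: 1e-07 × 72091.7 = 0.00720917 m.
That is 0.00720917 m = 0.72092 cm.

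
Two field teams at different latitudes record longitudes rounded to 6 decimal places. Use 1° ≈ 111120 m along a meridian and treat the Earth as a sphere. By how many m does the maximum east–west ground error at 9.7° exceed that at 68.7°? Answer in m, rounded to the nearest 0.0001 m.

0.0346 m

Rounding to 6 decimal places leaves the longitude within ±5e-07° of the true value.
At 9.7°: 5e-07° × 111120 × cos 9.7° = 5e-07 × 111120 × 0.9857 ≈ 0.054766 m.
At 68.7°: 5e-07° × 111120 × cos 68.7° = 5e-07 × 111120 × 0.3633 ≈ 0.020182 m.
So the lower-latitude error exceeds the higher by 0.054766 − 0.020182 = 0.034583 m.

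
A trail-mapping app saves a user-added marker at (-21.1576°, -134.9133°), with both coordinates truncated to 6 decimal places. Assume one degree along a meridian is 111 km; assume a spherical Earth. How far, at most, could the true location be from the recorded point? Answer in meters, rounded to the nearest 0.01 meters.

Truncating at 6 decimal places can drop up to a full unit in the last place, so each coordinate may be off by as much as 1e-06°.
North–south component: 1e-06° × 111000 = 0.111 m.
Longitude error → 1e-06 × 111000 × cos 21.1576° = 1e-06 × 111000 × 0.9326 ≈ 0.103518 m.
Worst case both components are at the extreme and orthogonal: √(0.111² + 0.103518²) ≈ 0.151779 m.

0.15 meters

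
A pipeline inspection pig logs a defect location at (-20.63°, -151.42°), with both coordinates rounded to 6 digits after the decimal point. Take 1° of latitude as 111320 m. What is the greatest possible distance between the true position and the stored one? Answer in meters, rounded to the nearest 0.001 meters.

Rounding to 6 decimal places leaves each coordinate within ±5e-07° of the true value.
N–S: 5e-07° × 111320 m/° = 0.05566 m.
East–west component at 20.63°: 5e-07° × 111320 × cos 20.63° ≈ 5e-07 × 104182 ≈ 0.0520908 m.
Worst case both components are at the extreme and orthogonal: √(0.05566² + 0.0520908²) ≈ 0.0762331 m.

0.076 meters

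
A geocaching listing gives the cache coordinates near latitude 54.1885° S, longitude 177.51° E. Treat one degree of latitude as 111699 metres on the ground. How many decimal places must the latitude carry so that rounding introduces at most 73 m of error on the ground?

One degree of latitude covers 111699 m.
Rounding to N decimal places gives at most 0.5 × 10⁻ᴺ degrees of error, i.e. 0.5 × 10⁻ᴺ × 111699 m.
Need 0.5 × 111699 × 10⁻ᴺ ≤ 73 → 10⁻ᴺ ≤ 1.307e-03, so N ≥ 2.88.
So 3 decimal places suffice (55.8 m); 2 would allow up to 558 m.

3 decimal places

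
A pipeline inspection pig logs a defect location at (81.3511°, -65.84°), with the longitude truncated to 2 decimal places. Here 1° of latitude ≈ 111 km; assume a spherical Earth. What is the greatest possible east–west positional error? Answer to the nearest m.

Truncating at 2 decimal places can drop up to a full unit in the last place, so the longitude may be off by as much as 0.01°.
Parallels shrink by cos φ, so at 81.3511° a degree of longitude is 111000 × 0.1504 ≈ 16692.1 m.
East–west error: 0.01° × 16692.1 m/° ≈ 166.921 m.

167 m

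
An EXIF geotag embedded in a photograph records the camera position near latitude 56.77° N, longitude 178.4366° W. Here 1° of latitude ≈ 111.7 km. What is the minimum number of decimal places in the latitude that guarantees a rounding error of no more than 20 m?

One degree of latitude covers 111700 m.
With N decimal places the half-ulp bound is 0.5·10⁻ᴺ°, or 0.5·10⁻ᴺ × 111700 m on the ground.
Need 0.5 × 111700 × 10⁻ᴺ ≤ 20 → 10⁻ᴺ ≤ 3.581e-04, so N ≥ 3.45.
At 3 places the error can reach 55.9 m, but 4 places keeps it to 5.58 m.

4 decimal places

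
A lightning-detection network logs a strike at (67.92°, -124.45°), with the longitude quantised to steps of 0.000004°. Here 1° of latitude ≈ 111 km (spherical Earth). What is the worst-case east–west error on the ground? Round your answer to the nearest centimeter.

With a 0.000004° grid the true value lies within half a step, ±0.000004°/2 = ±2e-06°, of the stored one.
At latitude 67.92° a degree of longitude spans 111000 m × cos 67.92° = 111000 × 0.3759 ≈ 41725 m.
Maximum E–W displacement: 2e-06 × 41725 = 0.08345 m.
That is 0.08345 m = 8.345 cm.

8 centimeters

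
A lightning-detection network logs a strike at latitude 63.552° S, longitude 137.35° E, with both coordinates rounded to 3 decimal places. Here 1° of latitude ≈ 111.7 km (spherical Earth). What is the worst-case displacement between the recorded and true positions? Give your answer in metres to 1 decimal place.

Rounding to 3 decimal places leaves each coordinate within ±0.0005° of the true value.
N–S: 0.0005° × 111700 m/° = 55.85 m.
E–W at 63.552°: 0.0005° × 111700 × cos 63.552° = 0.0005 × 111700 × 0.4454 ≈ 24.8748 m.
Worst case both components are at the extreme and orthogonal: √(55.85² + 24.8748²) ≈ 61.139 m.

61.1 metres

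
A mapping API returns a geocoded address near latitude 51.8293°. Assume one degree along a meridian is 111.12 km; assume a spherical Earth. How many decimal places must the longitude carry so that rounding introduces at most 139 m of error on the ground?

At 51.8293° one degree of longitude covers 111120 × cos 51.8293° ≈ 111120 × 0.6180 ≈ 68672.9 m.
With N decimal places the half-ulp bound is 0.5·10⁻ᴺ°, or 0.5·10⁻ᴺ × 68672.9 m on the ground.
Need 0.5 × 68672.9 × 10⁻ᴺ ≤ 139 → 10⁻ᴺ ≤ 4.048e-03, so N ≥ 2.39.
At 2 places the error can reach 343 m, but 3 places keeps it to 34.3 m.

3 decimal places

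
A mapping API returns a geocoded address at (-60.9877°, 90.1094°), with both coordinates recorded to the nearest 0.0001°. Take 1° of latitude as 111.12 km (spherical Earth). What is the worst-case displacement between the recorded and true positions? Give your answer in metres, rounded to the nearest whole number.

6 metres

Rounding to 4 decimal places leaves each coordinate within ±5e-05° of the true value.
N–S: 5e-05° × 111120 m/° = 5.556 m.
Longitude error → 5e-05 × 111120 × cos 60.9877° = 5e-05 × 111120 × 0.4850 ≈ 2.69465 m.
Worst case both components are at the extreme and orthogonal: √(5.556² + 2.69465²) ≈ 6.17497 m.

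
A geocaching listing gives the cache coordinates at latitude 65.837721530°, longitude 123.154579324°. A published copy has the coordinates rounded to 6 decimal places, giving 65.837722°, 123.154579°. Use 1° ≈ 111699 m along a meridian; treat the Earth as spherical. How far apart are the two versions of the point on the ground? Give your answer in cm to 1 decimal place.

The latitude changed by -0.000000470° and the longitude by +0.000000324°.
North–south shift: -0.000000470 × 111699 = -0.0524985 m.
E–W at 65.8377°: 0.000000324° × 111699 × cos 65.8377° = 0.000000324 × 111699 × 0.4093 ≈ 0.0148136 m.
Distance: √(0.0524985² + 0.0148136²) ≈ 0.0545485 m.
That is 0.0545485 m = 5.4548 cm.

5.5 cm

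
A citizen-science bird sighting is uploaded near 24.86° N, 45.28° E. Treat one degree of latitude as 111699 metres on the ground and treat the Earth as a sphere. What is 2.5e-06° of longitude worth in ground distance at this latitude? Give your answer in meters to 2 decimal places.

0.25 meters

One degree of longitude here spans 111699 × cos 24.86° = 111699 × 0.9073 ≈ 101349 m; 2.5e-06° of that is 0.253372 m.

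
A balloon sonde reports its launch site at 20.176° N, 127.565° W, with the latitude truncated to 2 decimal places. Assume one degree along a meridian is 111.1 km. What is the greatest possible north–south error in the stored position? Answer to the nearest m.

1111 m

Truncating at 2 decimal places can drop up to a full unit in the last place, so the latitude may be off by as much as 0.01°.
Along the meridian that is 0.01° × 111100 m/° = 1111 m.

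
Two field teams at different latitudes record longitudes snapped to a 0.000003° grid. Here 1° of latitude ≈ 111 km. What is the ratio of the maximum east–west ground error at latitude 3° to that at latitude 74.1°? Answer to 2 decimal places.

3.65

With a 0.000003° grid the true value lies within half a step, ±0.000003°/2 = ±1.5e-06°, of the stored one.
Error at 3° = 1.5e-06° × 111000 × cos 3° ≈ 0.1665 × 0.9986 = 0.16627 m.
Error at 74.1° = 1.5e-06° × 111000 × cos 74.1° ≈ 0.1665 × 0.2740 = 0.045614 m.
Ratio: 0.16627 / 0.045614 = cos 3° / cos 74.1° ≈ 3.6452.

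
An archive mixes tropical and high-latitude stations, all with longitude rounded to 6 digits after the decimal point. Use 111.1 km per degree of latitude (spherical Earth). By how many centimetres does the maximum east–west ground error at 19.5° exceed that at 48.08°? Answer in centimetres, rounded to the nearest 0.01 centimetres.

1.53 centimetres

Rounding to 6 decimal places leaves the longitude within ±5e-07° of the true value.
At 19.5°: 5e-07° × 111100 × cos 19.5° = 5e-07 × 111100 × 0.9426 ≈ 0.052364 m.
Error at 48.08° = 5e-07° × 111100 × cos 48.08° ≈ 0.05555 × 0.6681 = 0.037113 m.
So the lower-latitude error exceeds the higher by 0.052364 − 0.037113 = 0.015251 m.
That is 0.0152512 m = 1.5251 cm.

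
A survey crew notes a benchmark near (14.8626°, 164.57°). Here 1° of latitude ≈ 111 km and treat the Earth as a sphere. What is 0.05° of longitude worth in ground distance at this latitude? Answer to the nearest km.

5 km

One degree of longitude here spans 111000 × cos 14.8626° = 111000 × 0.9665 ≈ 107286 m; 0.05° of that is 5364.32 m.
That is 5364.32 m = 5.3643 km.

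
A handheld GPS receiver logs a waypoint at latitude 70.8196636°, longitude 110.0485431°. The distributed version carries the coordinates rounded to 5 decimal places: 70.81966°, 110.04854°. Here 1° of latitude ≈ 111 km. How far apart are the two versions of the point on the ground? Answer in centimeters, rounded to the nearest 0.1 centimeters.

The latitude changed by +0.0000036° and the longitude by +0.0000031°.
N–S: 0.0000036° × 111000 m/° = 0.3996 m.
East–west at this latitude: 0.0000031° × 111000 × cos 70.8197° ≈ 0.0000031 × 36468.2 = 0.113052 m.
Combined displacement = (0.3996² + 0.113052²)^½ ≈ 0.415284 m.
That is 0.415284 m = 41.528 cm.

41.5 centimeters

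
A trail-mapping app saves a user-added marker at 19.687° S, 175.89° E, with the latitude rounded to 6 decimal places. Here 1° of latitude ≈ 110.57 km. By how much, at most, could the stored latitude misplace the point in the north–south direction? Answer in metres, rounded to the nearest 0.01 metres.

Rounding to 6 decimal places leaves the latitude within ±5e-07° of the true value.
So the N–S error is at most 5e-07 × 110570 = 0.055285 m.

0.06 metres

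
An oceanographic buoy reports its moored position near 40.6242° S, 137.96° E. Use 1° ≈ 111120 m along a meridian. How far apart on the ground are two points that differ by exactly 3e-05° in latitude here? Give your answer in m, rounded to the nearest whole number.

3 m

Along a meridian 3e-05° is 3e-05 × 111120 = 3.3336 m.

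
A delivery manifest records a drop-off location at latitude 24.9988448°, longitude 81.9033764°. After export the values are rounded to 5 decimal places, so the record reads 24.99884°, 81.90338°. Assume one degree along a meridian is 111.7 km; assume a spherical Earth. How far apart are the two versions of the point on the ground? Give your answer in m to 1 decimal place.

0.6 m

Δlat = 24.9988448 − 24.99884 = +0.0000048°; Δlon = 81.9033764 − 81.90338 = -0.0000036°.
North–south shift: 0.0000048 × 111700 = 0.53616 m.
E–W at 24.9988°: -0.0000036° × 111700 × cos 24.9988° = -0.0000036 × 111700 × 0.9063 ≈ -0.364448 m.
Combined displacement = (0.53616² + 0.364448²)^½ ≈ 0.648298 m.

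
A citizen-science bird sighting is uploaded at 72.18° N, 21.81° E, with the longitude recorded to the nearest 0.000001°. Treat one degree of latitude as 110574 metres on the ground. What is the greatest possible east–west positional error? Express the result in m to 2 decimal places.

0.02 m

Rounding to 6 decimal places leaves the longitude within ±5e-07° of the true value.
Parallels shrink by cos φ, so at 72.18° a degree of longitude is 110574 × 0.3060 ≈ 33838.7 m.
Maximum E–W displacement: 5e-07 × 33838.7 = 0.0169194 m.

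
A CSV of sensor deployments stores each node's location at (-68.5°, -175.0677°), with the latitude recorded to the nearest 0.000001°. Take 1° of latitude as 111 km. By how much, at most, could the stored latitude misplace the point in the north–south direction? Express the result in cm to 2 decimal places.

Rounding to 6 decimal places leaves the latitude within ±5e-07° of the true value.
Along the meridian that is 5e-07° × 111000 m/° = 0.0555 m.
That is 0.0555 m = 5.55 cm.

5.55 cm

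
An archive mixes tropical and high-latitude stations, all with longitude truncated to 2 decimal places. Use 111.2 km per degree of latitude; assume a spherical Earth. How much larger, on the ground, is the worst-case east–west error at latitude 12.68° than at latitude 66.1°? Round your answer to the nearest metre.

Truncating at 2 decimal places can drop up to a full unit in the last place, so the longitude may be off by as much as 0.01°.
At 12.68°: 0.01° × 111200 × cos 12.68° = 0.01 × 111200 × 0.9756 ≈ 1084.9 m.
At 66.1°: 0.01° × 111200 × cos 66.1° = 0.01 × 111200 × 0.4051 ≈ 450.52 m.
Difference: 1084.9 − 450.52 = 634.36 m.

634 metres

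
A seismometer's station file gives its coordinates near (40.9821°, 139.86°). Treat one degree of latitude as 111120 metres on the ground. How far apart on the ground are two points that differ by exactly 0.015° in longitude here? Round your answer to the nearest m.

One degree of longitude here spans 111120 × cos 40.9821° = 111120 × 0.7549 ≈ 83886.1 m; 0.015° of that is 1258.29 m.

1258 m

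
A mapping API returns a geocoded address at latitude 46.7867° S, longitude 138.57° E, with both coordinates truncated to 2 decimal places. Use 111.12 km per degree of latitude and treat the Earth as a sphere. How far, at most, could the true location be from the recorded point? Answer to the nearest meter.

Truncating at 2 decimal places can drop up to a full unit in the last place, so each coordinate may be off by as much as 0.01°.
Latitude error → 0.01 × 111120 = 1111.2 m along the meridian.
Longitude error → 0.01 × 111120 × cos 46.7867° = 0.01 × 111120 × 0.6847 ≈ 760.857 m.
Worst case both components are at the extreme and orthogonal: √(1111.2² + 760.857²) ≈ 1346.73 m.

1347 meters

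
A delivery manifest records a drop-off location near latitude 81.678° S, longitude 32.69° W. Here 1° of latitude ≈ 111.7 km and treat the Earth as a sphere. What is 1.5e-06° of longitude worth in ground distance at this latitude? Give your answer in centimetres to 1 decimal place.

One degree of longitude here spans 111700 × cos 81.678° = 111700 × 0.1447 ≈ 16167 m; 1.5e-06° of that is 0.0242505 m.
That is 0.0242505 m = 2.4251 cm.

2.4 centimetres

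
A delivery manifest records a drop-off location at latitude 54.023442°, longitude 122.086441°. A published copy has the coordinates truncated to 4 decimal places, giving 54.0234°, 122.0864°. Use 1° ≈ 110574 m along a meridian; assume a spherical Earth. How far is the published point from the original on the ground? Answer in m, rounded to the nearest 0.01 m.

5.35 m

The latitude changed by +0.000042° and the longitude by +0.000041°.
N–S: 0.000042° × 110574 m/° = 4.64411 m.
E–W at 54.0234°: 0.000041° × 110574 × cos 54.0234° = 0.000041 × 110574 × 0.5875 ≈ 2.66325 m.
Distance: √(4.64411² + 2.66325²) ≈ 5.35356 m.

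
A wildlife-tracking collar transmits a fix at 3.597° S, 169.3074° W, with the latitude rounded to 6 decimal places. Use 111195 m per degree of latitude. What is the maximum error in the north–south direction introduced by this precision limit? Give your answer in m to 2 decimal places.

0.06 m

Rounding to 6 decimal places leaves the latitude within ±5e-07° of the true value.
So the N–S error is at most 5e-07 × 111195 = 0.0555975 m.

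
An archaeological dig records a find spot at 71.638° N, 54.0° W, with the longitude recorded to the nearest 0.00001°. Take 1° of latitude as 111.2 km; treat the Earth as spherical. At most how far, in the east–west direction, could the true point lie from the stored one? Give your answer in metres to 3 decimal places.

Rounding to 5 decimal places leaves the longitude within ±5e-06° of the true value.
At latitude 71.638° a degree of longitude spans 111200 m × cos 71.638° = 111200 × 0.3150 ≈ 35030.2 m.
Maximum E–W displacement: 5e-06 × 35030.2 = 0.175151 m.

0.175 metres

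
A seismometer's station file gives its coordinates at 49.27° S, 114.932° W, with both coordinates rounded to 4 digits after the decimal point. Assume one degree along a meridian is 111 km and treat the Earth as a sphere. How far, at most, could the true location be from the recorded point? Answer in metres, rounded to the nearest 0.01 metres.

Rounding to 4 decimal places leaves each coordinate within ±5e-05° of the true value.
North–south component: 5e-05° × 111000 = 5.55 m.
East–west component at 49.27°: 5e-05° × 111000 × cos 49.27° ≈ 5e-05 × 72427 ≈ 3.62135 m.
Worst case both components are at the extreme and orthogonal: √(5.55² + 3.62135²) ≈ 6.62697 m.

6.63 metres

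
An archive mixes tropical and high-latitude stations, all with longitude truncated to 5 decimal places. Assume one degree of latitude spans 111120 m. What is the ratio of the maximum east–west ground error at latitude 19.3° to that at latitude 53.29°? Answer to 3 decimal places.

Truncating at 5 decimal places can drop up to a full unit in the last place, so the longitude may be off by as much as 1e-05°.
Error at 19.3° = 1e-05° × 111120 × cos 19.3° ≈ 1.1112 × 0.9438 = 1.0488 m.
At 53.29°: 1e-05° × 111120 × cos 53.29° = 1e-05 × 111120 × 0.5978 ≈ 0.66424 m.
The ratio reduces to cos 19.3° / cos 53.29° = 0.9438/0.5978 ≈ 1.5789.

1.579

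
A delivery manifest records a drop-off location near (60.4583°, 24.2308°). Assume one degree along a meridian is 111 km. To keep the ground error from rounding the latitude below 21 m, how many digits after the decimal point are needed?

One degree of latitude covers 111000 m.
With N decimal places the half-ulp bound is 0.5·10⁻ᴺ°, or 0.5·10⁻ᴺ × 111000 m on the ground.
Setting 55500 × 10⁻ᴺ ≤ 21 gives 10ᴺ ≥ 2643, i.e. N ≥ 3.42.
At 3 places the error can reach 55.5 m, but 4 places keeps it to 5.55 m.

4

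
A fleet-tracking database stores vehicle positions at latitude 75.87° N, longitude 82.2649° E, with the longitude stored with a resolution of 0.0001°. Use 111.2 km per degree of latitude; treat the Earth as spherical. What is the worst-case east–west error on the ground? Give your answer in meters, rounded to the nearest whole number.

With a 0.0001° grid the true value lies within half a step, ±0.0001°/2 = ±5e-05°, of the stored one.
One degree of longitude at 75.87° is 111200 × cos 75.87° ≈ 111200 × 0.2441 = 27146.5 m.
So at most 5e-05° × 27146.5 ≈ 1.35732 m east–west.

1 meters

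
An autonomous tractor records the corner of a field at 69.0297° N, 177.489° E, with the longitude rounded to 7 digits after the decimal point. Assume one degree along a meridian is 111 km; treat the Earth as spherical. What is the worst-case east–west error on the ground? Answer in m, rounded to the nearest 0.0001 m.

0.0020 m

Rounding to 7 decimal places leaves the longitude within ±5e-08° of the true value.
One degree of longitude at 69.0297° is 111000 × cos 69.0297° ≈ 111000 × 0.3579 = 39725.1 m.
Maximum E–W displacement: 5e-08 × 39725.1 = 0.00198626 m.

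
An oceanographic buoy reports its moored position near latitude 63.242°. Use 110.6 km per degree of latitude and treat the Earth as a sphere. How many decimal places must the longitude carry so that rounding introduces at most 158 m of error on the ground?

At 63.242° one degree of longitude covers 110600 × cos 63.242° ≈ 110600 × 0.4502 ≈ 49794.7 m.
With N decimal places the half-ulp bound is 0.5·10⁻ᴺ°, or 0.5·10⁻ᴺ × 49794.7 m on the ground.
Setting 24897.3 × 10⁻ᴺ ≤ 158 gives 10ᴺ ≥ 157.6, i.e. N ≥ 2.20.
N = 2 would give 249 m (too coarse); N = 3 gives 24.9 m ≤ 158 m.

3 decimal places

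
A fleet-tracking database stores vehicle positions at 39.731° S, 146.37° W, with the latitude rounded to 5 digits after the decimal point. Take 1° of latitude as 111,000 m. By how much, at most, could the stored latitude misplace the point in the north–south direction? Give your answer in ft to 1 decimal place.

1.8 ft

Rounding to 5 decimal places leaves the latitude within ±5e-06° of the true value.
So the N–S error is at most 5e-06 × 111000 = 0.555 m.
In feet: 0.555 m ÷ 0.3048 ≈ 1.8209 ft.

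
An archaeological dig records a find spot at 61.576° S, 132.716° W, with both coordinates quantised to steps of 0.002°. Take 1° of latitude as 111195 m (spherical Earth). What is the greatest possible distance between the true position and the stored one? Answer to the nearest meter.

123 meters

With a 0.002° grid the true value lies within half a step, ±0.002°/2 = ±0.001°, of the stored one.
North–south component: 0.001° × 111195 = 111.195 m.
Longitude error → 0.001 × 111195 × cos 61.576° = 0.001 × 111195 × 0.4760 ≈ 52.928 m.
Combining orthogonally: (111.195² + 52.928²)^½ ≈ 123.149 m.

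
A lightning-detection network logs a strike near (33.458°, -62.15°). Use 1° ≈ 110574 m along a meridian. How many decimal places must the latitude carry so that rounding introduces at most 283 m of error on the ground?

One degree of latitude covers 110574 m.
N decimal places → at most half a unit in the last place, 0.5 × 10⁻ᴺ° = 110574/2 × 10⁻ᴺ m.
Need 0.5 × 110574 × 10⁻ᴺ ≤ 283 → 10⁻ᴺ ≤ 5.119e-03, so N ≥ 2.29.
At 2 places the error can reach 553 m, but 3 places keeps it to 55.3 m.

3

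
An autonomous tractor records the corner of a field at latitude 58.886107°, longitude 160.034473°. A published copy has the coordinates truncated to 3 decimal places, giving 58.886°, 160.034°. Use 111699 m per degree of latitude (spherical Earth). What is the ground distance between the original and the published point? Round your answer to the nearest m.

The latitude changed by +0.000107° and the longitude by +0.000473°.
North–south shift: 0.000107 × 111699 = 11.9518 m.
East–west at this latitude: 0.000473° × 111699 × cos 58.886° ≈ 0.000473 × 57719.6 = 27.3014 m.
Distance: √(11.9518² + 27.3014²) ≈ 29.8029 m.

30 m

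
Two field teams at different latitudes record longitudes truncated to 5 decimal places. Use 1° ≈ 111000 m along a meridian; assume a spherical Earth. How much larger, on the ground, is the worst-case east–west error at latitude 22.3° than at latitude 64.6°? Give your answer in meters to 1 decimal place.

0.6 meters

Truncating at 5 decimal places can drop up to a full unit in the last place, so the longitude may be off by as much as 1e-05°.
Error at 22.3° = 1e-05° × 111000 × cos 22.3° ≈ 1.11 × 0.9252 = 1.027 m.
Error at 64.6° = 1e-05° × 111000 × cos 64.6° ≈ 1.11 × 0.4289 = 0.47612 m.
So the lower-latitude error exceeds the higher by 1.027 − 0.47612 = 0.55086 m.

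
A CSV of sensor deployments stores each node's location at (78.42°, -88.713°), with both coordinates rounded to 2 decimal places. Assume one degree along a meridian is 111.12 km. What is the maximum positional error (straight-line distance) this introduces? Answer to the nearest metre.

567 metres

Rounding to 2 decimal places leaves each coordinate within ±0.005° of the true value.
N–S: 0.005° × 111120 m/° = 555.6 m.
E–W at 78.42°: 0.005° × 111120 × cos 78.42° = 0.005 × 111120 × 0.2007 ≈ 111.529 m.
The two errors are perpendicular, so the maximum displacement is √(555.6² + 111.529²) ≈ 566.683 m.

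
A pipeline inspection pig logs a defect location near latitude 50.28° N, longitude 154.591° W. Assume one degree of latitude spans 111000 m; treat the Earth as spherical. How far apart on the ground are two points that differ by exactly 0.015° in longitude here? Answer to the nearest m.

One degree of longitude here spans 111000 × cos 50.28° = 111000 × 0.6390 ≈ 70933 m; 0.015° of that is 1064 m.

1064 m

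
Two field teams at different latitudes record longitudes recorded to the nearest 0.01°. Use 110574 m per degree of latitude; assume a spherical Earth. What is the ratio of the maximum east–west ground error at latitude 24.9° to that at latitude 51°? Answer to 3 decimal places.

Rounding to 2 decimal places leaves the longitude within ±0.005° of the true value.
Error at 24.9° = 0.005° × 110574 × cos 24.9° ≈ 552.87 × 0.9070 = 501.48 m.
Error at 51° = 0.005° × 110574 × cos 51° ≈ 552.87 × 0.6293 = 347.93 m.
The ratio reduces to cos 24.9° / cos 51° = 0.9070/0.6293 ≈ 1.4413.

1.441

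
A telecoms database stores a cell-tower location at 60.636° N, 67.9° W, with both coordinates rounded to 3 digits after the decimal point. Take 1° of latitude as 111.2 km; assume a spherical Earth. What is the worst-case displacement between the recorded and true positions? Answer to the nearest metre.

62 metres

Rounding to 3 decimal places leaves each coordinate within ±0.0005° of the true value.
North–south component: 0.0005° × 111200 = 55.6 m.
East–west component at 60.636°: 0.0005° × 111200 × cos 60.636° ≈ 0.0005 × 54527.6 ≈ 27.2638 m.
Combining orthogonally: (55.6² + 27.2638²)^½ ≈ 61.9248 m.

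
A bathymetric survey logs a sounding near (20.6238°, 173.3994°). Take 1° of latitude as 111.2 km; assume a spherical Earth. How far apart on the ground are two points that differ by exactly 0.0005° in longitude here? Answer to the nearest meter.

52 meters

At 20.6238° a degree of longitude is 111200 × cos 20.6238° ≈ 104074 m, so 0.0005° corresponds to 52.0368 m.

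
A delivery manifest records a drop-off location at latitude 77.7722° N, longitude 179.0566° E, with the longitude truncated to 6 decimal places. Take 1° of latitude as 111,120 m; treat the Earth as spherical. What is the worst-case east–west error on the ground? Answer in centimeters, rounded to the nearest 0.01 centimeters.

Truncating at 6 decimal places can drop up to a full unit in the last place, so the longitude may be off by as much as 1e-06°.
One degree of longitude at 77.7722° is 111120 × cos 77.7722° ≈ 111120 × 0.2118 = 23535.1 m.
East–west error: 1e-06° × 23535.1 m/° ≈ 0.0235351 m.
That is 0.0235351 m = 2.3535 cm.

2.35 centimeters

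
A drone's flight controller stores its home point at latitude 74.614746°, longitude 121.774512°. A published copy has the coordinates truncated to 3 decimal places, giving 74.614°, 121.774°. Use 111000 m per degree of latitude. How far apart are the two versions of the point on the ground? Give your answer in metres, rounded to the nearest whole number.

84 metres

The latitude changed by +0.000746° and the longitude by +0.000512°.
N–S: 0.000746° × 111000 m/° = 82.806 m.
East–west at this latitude: 0.000512° × 111000 × cos 74.614° ≈ 0.000512 × 29450.6 = 15.0787 m.
Combined displacement = (82.806² + 15.0787²)^½ ≈ 84.1677 m.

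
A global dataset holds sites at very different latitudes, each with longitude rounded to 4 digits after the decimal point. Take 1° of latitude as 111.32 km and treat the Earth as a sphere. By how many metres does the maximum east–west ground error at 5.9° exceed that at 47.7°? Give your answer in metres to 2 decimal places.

1.79 metres

Rounding to 4 decimal places leaves the longitude within ±5e-05° of the true value.
Error at 5.9° = 5e-05° × 111320 × cos 5.9° ≈ 5.566 × 0.9947 = 5.5365 m.
At 47.7°: 5e-05° × 111320 × cos 47.7° = 5e-05 × 111320 × 0.6730 ≈ 3.746 m.
Difference: 5.5365 − 3.746 = 1.7905 m.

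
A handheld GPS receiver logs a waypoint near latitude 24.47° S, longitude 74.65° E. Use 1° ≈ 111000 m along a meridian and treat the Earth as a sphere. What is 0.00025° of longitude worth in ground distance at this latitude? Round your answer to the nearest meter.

25 meters

At 24.47° a degree of longitude is 111000 × cos 24.47° ≈ 101030 m, so 0.00025° corresponds to 25.2574 m.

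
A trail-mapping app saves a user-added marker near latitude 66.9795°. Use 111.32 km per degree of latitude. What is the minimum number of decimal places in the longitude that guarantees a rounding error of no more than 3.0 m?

4 decimal places

At 66.9795° one degree of longitude covers 111320 × cos 66.9795° ≈ 111320 × 0.3911 ≈ 43532.8 m.
Rounding to N decimal places gives at most 0.5 × 10⁻ᴺ degrees of error, i.e. 0.5 × 10⁻ᴺ × 43532.8 m.
Setting 21766.4 × 10⁻ᴺ ≤ 3.0 gives 10ᴺ ≥ 7255, i.e. N ≥ 3.86.
So 4 decimal places suffice (2.18 m); 3 would allow up to 21.8 m.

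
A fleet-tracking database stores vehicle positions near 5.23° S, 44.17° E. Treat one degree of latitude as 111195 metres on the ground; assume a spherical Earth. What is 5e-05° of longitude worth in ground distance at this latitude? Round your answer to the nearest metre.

6 metres

At 5.23° a degree of longitude is 111195 × cos 5.23° ≈ 110732 m, so 5e-05° corresponds to 5.5366 m.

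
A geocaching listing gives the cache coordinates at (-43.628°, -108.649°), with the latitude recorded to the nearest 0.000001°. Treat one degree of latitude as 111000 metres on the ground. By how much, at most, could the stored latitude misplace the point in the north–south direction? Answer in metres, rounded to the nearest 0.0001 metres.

Rounding to 6 decimal places leaves the latitude within ±5e-07° of the true value.
Along the meridian that is 5e-07° × 111000 m/° = 0.0555 m.

0.0555 metres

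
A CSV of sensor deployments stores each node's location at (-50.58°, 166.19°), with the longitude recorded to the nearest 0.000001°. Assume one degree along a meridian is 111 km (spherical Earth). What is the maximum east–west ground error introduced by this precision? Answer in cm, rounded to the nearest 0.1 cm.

3.5 cm

Rounding to 6 decimal places leaves the longitude within ±5e-07° of the true value.
At latitude 50.58° a degree of longitude spans 111000 m × cos 50.58° = 111000 × 0.6350 ≈ 70485 m.
So at most 5e-07° × 70485 ≈ 0.0352425 m east–west.
That is 0.0352425 m = 3.5243 cm.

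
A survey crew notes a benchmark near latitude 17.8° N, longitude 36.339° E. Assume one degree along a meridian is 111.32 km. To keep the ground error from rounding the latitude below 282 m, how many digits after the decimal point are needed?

3 decimal places

One degree of latitude covers 111320 m.
Rounding to N decimal places gives at most 0.5 × 10⁻ᴺ degrees of error, i.e. 0.5 × 10⁻ᴺ × 111320 m.
Setting 55660 × 10⁻ᴺ ≤ 282 gives 10ᴺ ≥ 197.4, i.e. N ≥ 2.30.
So 3 decimal places suffice (55.7 m); 2 would allow up to 557 m.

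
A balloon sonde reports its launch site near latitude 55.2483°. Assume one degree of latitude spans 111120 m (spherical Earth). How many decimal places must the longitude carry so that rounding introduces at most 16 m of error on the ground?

4 decimal places

At 55.2483° one degree of longitude covers 111120 × cos 55.2483° ≈ 111120 × 0.5700 ≈ 63340.7 m.
N decimal places → at most half a unit in the last place, 0.5 × 10⁻ᴺ° = 63340.7/2 × 10⁻ᴺ m.
Need 0.5 × 63340.7 × 10⁻ᴺ ≤ 16 → 10⁻ᴺ ≤ 5.052e-04, so N ≥ 3.30.
N = 3 would give 31.7 m (too coarse); N = 4 gives 3.17 m ≤ 16 m.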